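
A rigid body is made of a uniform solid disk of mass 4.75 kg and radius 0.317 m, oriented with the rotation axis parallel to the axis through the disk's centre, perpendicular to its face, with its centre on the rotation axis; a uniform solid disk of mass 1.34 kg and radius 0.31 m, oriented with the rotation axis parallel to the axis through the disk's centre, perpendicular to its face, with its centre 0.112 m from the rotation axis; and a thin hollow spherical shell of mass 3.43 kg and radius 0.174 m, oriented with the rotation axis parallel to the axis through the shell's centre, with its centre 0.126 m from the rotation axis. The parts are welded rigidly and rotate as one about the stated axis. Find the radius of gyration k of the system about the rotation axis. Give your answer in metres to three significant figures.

Solid disk: I_cm = (1/2)MR² = (1/2)(4.75)(0.317)² = 0.23866 kg m²; axis through the centre, so I = 0.23866 kg m².
Solid disk: I_cm = (1/2)MR² = (1/2)(1.34)(0.31)² = 0.064387 kg m²; centre at d = 0.112 m, so I = I_cm + Md² gives I = 0.064387 + (1.34)(0.112)² = 0.081196 kg m².
Spherical shell: I_cm = (2/3)MR² = (2/3)(3.43)(0.174)² = 0.069231 kg m²; centre at d = 0.126 m, so I = I_cm + Md² gives I = 0.069231 + (3.43)(0.126)² = 0.12369 kg m².
Total I = 0.44354 kg m²; total mass M = 9.52 kg.
k = √(I/M) = √(0.44354/9.52) = 0.21585 m.

0.216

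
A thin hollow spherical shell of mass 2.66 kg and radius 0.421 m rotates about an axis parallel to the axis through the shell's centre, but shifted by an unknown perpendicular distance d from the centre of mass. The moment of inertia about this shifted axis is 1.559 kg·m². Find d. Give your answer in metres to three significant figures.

0.684

About the centre-of-mass axis, I_cm = (2/3)MR² = (2/3)(2.66)(0.421)² = 0.31431 kg·m².
Parallel axis theorem: I = I_cm + Md², so Md² = 1.559 − 0.31431 = 1.2447 kg·m².
d = √(1.2447 / 2.66) = 0.68405 m.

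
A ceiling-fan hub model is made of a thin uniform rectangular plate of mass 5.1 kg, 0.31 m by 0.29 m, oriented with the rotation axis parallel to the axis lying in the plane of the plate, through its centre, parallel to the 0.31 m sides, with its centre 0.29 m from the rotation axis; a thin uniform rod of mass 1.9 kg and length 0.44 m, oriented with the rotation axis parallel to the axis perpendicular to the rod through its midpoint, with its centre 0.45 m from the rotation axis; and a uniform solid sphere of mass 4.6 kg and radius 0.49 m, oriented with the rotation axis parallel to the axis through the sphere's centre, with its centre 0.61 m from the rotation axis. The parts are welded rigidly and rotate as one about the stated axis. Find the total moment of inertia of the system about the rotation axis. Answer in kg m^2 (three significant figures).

Rectangular plate: I_cm = (1/12)Mb² = (1/12)(5.1)(0.29)² = 0.035742 kg m^2; centre at d = 0.29 m, so the parallel axis theorem gives I = 0.035742 + (5.1)(0.29)² = 0.46465 kg m^2.
Thin rod: I_cm = (1/12)ML² = (1/12)(1.9)(0.44)² = 0.030653 kg m^2; centre at d = 0.45 m, so the parallel axis theorem gives I = 0.030653 + (1.9)(0.45)² = 0.4154 kg m^2.
Solid sphere: I_cm = (2/5)MR² = (2/5)(4.6)(0.49)² = 0.44178 kg m^2; centre at d = 0.61 m, so the parallel axis theorem gives I = 0.44178 + (4.6)(0.61)² = 2.1534 kg m^2.
Total I = 0.46465 + 0.4154 + 2.1534 = 3.0335 kg m^2.

3.03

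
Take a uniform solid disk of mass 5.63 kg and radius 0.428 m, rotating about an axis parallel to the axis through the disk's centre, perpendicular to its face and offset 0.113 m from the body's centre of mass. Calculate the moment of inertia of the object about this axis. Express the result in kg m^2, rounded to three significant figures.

I_cm = (1/2)MR² = (1/2)(5.63)(0.428)² = 0.51566 kg m^2; centre at d = 0.113 m, so the parallel axis theorem gives I = 0.51566 + (5.63)(0.113)² = 0.58755 kg m^2.

0.588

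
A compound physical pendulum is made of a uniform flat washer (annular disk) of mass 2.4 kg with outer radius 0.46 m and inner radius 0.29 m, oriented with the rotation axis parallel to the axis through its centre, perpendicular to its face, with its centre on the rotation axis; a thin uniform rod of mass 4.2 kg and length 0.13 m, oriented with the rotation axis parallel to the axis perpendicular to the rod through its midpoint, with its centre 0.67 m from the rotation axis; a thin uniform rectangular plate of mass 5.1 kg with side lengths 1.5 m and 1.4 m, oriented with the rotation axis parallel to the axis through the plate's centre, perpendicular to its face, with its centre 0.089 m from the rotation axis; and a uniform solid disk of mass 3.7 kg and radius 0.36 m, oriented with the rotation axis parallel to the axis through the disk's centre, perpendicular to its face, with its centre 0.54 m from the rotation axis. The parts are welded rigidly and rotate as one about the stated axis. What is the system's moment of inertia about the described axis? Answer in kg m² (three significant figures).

5.39

Annular disk: I_cm = (1/2)M(R²+r²) = (1/2)(2.4)[(0.46)² + (0.29)²] = 0.35484 kg m²; axis through the centre, so I = 0.35484 kg m².
Thin rod: I_cm = (1/12)ML² = (1/12)(4.2)(0.13)² = 0.005915 kg m²; centre at d = 0.67 m, so the parallel axis theorem gives I = 0.005915 + (4.2)(0.67)² = 1.8913 kg m².
Rectangular plate: I_cm = (1/12)M(a²+b²) = (1/12)(5.1)[(1.5)² + (1.4)²] = 1.7892 kg m²; centre at d = 0.089 m, so the parallel axis theorem gives I = 1.7892 + (5.1)(0.089)² = 1.8296 kg m².
Solid disk: I_cm = (1/2)MR² = (1/2)(3.7)(0.36)² = 0.23976 kg m²; centre at d = 0.54 m, so the parallel axis theorem gives I = 0.23976 + (3.7)(0.54)² = 1.3187 kg m².
Total I = 0.35484 + 1.8913 + 1.8296 + 1.3187 = 5.3945 kg m².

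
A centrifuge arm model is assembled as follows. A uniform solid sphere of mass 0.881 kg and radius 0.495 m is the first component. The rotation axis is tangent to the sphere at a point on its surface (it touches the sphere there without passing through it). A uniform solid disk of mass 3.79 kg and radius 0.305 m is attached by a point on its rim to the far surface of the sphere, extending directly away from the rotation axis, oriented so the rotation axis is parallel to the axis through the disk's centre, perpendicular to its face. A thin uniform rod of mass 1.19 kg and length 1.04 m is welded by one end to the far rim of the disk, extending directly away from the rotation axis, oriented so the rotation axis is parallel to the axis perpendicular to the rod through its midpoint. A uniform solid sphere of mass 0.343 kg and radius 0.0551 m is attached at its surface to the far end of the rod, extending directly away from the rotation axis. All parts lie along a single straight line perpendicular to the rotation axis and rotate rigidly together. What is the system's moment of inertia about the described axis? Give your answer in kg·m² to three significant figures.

Solid sphere: I_cm = (2/5)MR² = (2/5)(0.881)(0.495)² = 0.086347 kg·m²; centre at d = 0.495 m, so I = I_cm + Md² gives I = 0.086347 + (0.881)(0.495)² = 0.30221 kg·m².
Solid disk: I_cm = (1/2)MR² = (1/2)(3.79)(0.305)² = 0.17628 kg·m²; centre at d = 0.495 + 0.495 + 0.305 = 1.295 m, so I = I_cm + Md² gives I = 0.17628 + (3.79)(1.295)² = 6.5322 kg·m².
Thin rod: I_cm = (1/12)ML² = (1/12)(1.19)(1.04)² = 0.10726 kg·m²; centre at d = 0.495 + 0.495 + 0.305 + 0.305 + 0.52 = 2.12 m, so I = I_cm + Md² gives I = 0.10726 + (1.19)(2.12)² = 5.4556 kg·m².
Solid sphere: I_cm = (2/5)MR² = (2/5)(0.343)(0.0551)² = 0.00041654 kg·m²; centre at d = 0.495 + 0.495 + 0.305 + 0.305 + 0.52 + 0.52 + 0.0551 = 2.6951 m, so I = I_cm + Md² gives I = 0.00041654 + (0.343)(2.6951)² = 2.4918 kg·m².
Total I = 0.30221 + 6.5322 + 5.4556 + 2.4918 = 14.782 kg·m².

14.8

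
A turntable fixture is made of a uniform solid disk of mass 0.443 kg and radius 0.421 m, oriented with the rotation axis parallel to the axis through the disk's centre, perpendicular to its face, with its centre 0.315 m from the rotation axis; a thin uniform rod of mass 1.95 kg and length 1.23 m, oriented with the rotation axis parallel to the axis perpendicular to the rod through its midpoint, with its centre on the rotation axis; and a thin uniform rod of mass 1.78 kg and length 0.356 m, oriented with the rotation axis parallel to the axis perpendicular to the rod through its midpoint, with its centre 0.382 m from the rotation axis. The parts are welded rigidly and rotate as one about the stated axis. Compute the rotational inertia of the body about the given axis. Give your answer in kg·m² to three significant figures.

0.608

Solid disk: I_cm = (1/2)MR² = (1/2)(0.443)(0.421)² = 0.039259 kg·m²; centre at d = 0.315 m, so I = I_cm + Md² gives I = 0.039259 + (0.443)(0.315)² = 0.083216 kg·m².
Thin rod: I_cm = (1/12)ML² = (1/12)(1.95)(1.23)² = 0.24585 kg·m²; axis through the centre, so I = 0.24585 kg·m².
Thin rod: I_cm = (1/12)ML² = (1/12)(1.78)(0.356)² = 0.018799 kg·m²; centre at d = 0.382 m, so I = I_cm + Md² gives I = 0.018799 + (1.78)(0.382)² = 0.27854 kg·m².
Total I = 0.083216 + 0.24585 + 0.27854 = 0.60761 kg·m².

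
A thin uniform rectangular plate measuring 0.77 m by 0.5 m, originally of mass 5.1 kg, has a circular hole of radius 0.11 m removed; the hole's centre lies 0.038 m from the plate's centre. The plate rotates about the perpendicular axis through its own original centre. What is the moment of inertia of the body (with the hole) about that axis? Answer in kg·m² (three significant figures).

Unpierced body about its centre: I₀ = (1/12)M(a²+b²) = (1/12)(5.1)[(0.77)² + (0.5)²] = 0.35823 kg·m².
The removed disk has mass m = M·πr²/(ab) = (5.1)·π(0.11)²/(0.77·0.5) = 0.50355 kg (same uniform areal density).
Its moment of inertia about the rotation axis (parallel-axis theorem): I_hole = (1/2)mr² + md² = (1/2)(0.50355)(0.11)² + (0.50355)(0.038)² = 0.0037736 kg·m².
Treating the hole as negative mass, I = I₀ − I_hole = 0.35823 − 0.0037736 = 0.35446 kg·m².

0.354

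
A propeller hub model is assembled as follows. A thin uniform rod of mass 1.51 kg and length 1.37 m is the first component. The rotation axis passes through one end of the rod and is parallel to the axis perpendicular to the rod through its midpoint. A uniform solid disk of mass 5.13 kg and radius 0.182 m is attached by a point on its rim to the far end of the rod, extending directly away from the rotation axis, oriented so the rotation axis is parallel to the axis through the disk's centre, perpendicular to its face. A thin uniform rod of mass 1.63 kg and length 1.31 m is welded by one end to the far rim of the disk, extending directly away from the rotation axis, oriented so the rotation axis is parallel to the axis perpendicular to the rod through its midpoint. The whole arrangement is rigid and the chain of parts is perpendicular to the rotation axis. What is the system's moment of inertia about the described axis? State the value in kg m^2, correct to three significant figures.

22.9

Thin rod: I_cm = (1/12)ML² = (1/12)(1.51)(1.37)² = 0.23618 kg m^2; centre at d = 0.685 m, so I = I_cm + Md² gives I = 0.23618 + (1.51)(0.685)² = 0.94471 kg m^2.
Solid disk: I_cm = (1/2)MR² = (1/2)(5.13)(0.182)² = 0.084963 kg m^2; centre at d = 0.685 + 0.685 + 0.182 = 1.552 m, so I = I_cm + Md² gives I = 0.084963 + (5.13)(1.552)² = 12.442 kg m^2.
Thin rod: I_cm = (1/12)ML² = (1/12)(1.63)(1.31)² = 0.2331 kg m^2; centre at d = 0.685 + 0.685 + 0.182 + 0.182 + 0.655 = 2.389 m, so I = I_cm + Md² gives I = 0.2331 + (1.63)(2.389)² = 9.536 kg m^2.
Total I = 0.94471 + 12.442 + 9.536 = 22.922 kg m^2.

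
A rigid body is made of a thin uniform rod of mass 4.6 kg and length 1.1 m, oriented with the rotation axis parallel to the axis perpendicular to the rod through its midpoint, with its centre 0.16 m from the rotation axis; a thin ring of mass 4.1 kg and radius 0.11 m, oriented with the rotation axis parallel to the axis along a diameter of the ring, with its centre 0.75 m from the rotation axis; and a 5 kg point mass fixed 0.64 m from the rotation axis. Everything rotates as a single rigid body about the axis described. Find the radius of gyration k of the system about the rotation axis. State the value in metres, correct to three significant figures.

Thin rod: I_cm = (1/12)ML² = (1/12)(4.6)(1.1)² = 0.46383 kg m^2; centre at d = 0.16 m, so the parallel axis theorem gives I = 0.46383 + (4.6)(0.16)² = 0.58159 kg m^2.
Thin ring: I_cm = (1/2)MR² = (1/2)(4.1)(0.11)² = 0.024805 kg m^2; centre at d = 0.75 m, so the parallel axis theorem gives I = 0.024805 + (4.1)(0.75)² = 2.3311 kg m^2.
Point mass: I_cm = 0; centre at d = 0.64 m, so the parallel axis theorem gives I = 0 + (5)(0.64)² = 2.048 kg m^2.
Total I = 4.9606 kg m^2; total mass M = 13.7 kg.
k = √(I/M) = √(4.9606/13.7) = 0.60174 m.

0.602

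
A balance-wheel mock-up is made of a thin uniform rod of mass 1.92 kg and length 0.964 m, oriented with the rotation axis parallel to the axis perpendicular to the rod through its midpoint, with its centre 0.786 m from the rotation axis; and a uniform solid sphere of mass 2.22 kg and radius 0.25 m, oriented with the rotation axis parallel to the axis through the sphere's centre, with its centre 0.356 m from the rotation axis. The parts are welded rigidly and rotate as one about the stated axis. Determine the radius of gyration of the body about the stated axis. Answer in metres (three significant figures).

Thin rod: I_cm = (1/12)ML² = (1/12)(1.92)(0.964)² = 0.14869 kg·m²; centre at d = 0.786 m, so I = I_cm + Md² gives I = 0.14869 + (1.92)(0.786)² = 1.3349 kg·m².
Solid sphere: I_cm = (2/5)MR² = (2/5)(2.22)(0.25)² = 0.0555 kg·m²; centre at d = 0.356 m, so I = I_cm + Md² gives I = 0.0555 + (2.22)(0.356)² = 0.33685 kg·m².
Total I = 1.6717 kg·m²; total mass M = 4.14 kg.
k = √(I/M) = √(1.6717/4.14) = 0.63545 m.

0.635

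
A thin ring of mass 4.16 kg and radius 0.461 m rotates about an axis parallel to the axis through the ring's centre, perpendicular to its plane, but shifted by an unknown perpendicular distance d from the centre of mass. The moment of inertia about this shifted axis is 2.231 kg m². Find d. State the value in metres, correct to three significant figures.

0.569

About the centre-of-mass axis, I_cm = MR² = (4.16)(0.461)² = 0.88409 kg m².
Parallel axis theorem: I = I_cm + Md², so Md² = 2.231 − 0.88409 = 1.3469 kg m².
d = √(1.3469 / 4.16) = 0.56901 m.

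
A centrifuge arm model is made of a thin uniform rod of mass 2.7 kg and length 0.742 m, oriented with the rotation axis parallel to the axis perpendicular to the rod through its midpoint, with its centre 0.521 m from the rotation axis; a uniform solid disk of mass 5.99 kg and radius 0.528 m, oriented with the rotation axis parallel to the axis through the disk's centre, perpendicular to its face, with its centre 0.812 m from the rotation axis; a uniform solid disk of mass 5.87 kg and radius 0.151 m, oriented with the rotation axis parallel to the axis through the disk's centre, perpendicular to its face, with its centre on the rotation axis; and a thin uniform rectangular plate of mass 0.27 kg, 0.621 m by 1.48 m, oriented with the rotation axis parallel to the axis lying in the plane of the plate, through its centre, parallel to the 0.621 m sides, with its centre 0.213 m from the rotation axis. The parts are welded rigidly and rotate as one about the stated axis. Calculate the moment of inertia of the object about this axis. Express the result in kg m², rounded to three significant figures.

Thin rod: I_cm = (1/12)ML² = (1/12)(2.7)(0.742)² = 0.12388 kg m²; centre at d = 0.521 m, so the parallel axis theorem gives I = 0.12388 + (2.7)(0.521)² = 0.85677 kg m².
Solid disk: I_cm = (1/2)MR² = (1/2)(5.99)(0.528)² = 0.83496 kg m²; centre at d = 0.812 m, so the parallel axis theorem gives I = 0.83496 + (5.99)(0.812)² = 4.7844 kg m².
Solid disk: I_cm = (1/2)MR² = (1/2)(5.87)(0.151)² = 0.066921 kg m²; axis through the centre, so I = 0.066921 kg m².
Rectangular plate: I_cm = (1/12)Mb² = (1/12)(0.27)(1.48)² = 0.049284 kg m²; centre at d = 0.213 m, so the parallel axis theorem gives I = 0.049284 + (0.27)(0.213)² = 0.061534 kg m².
Total I = 0.85677 + 4.7844 + 0.066921 + 0.061534 = 5.7697 kg m².

5.77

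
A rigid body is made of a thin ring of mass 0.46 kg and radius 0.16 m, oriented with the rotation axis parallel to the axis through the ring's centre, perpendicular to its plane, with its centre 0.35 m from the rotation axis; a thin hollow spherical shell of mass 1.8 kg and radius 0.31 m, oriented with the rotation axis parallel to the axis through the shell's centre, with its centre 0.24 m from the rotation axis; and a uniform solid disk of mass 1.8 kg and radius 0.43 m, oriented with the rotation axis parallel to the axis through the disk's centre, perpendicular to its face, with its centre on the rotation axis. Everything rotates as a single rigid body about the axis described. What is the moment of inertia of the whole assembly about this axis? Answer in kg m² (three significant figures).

Thin ring: I_cm = MR² = (0.46)(0.16)² = 0.011776 kg m²; centre at d = 0.35 m, so the parallel axis theorem gives I = 0.011776 + (0.46)(0.35)² = 0.068126 kg m².
Spherical shell: I_cm = (2/3)MR² = (2/3)(1.8)(0.31)² = 0.11532 kg m²; centre at d = 0.24 m, so the parallel axis theorem gives I = 0.11532 + (1.8)(0.24)² = 0.219 kg m².
Solid disk: I_cm = (1/2)MR² = (1/2)(1.8)(0.43)² = 0.16641 kg m²; axis through the centre, so I = 0.16641 kg m².
Total I = 0.068126 + 0.219 + 0.16641 = 0.45354 kg m².

0.454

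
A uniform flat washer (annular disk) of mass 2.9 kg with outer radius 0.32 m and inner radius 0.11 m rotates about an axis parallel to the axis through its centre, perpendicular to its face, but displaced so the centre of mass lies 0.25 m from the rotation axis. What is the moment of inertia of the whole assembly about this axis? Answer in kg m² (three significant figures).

I_cm = (1/2)M(R²+r²) = (1/2)(2.9)[(0.32)² + (0.11)²] = 0.16603 kg m²; centre at d = 0.25 m, so the parallel axis theorem gives I = 0.16603 + (2.9)(0.25)² = 0.34728 kg m².

0.347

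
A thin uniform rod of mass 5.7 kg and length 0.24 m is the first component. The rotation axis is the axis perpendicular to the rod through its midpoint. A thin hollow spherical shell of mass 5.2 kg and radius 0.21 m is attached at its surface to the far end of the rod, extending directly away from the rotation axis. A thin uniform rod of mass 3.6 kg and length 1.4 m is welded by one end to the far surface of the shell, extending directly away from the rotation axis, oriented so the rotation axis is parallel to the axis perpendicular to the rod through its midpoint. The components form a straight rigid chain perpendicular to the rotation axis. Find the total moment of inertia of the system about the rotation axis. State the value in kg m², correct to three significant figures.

Thin rod: I_cm = (1/12)ML² = (1/12)(5.7)(0.24)² = 0.02736 kg m²; axis through the centre, so I = 0.02736 kg m².
Spherical shell: I_cm = (2/3)MR² = (2/3)(5.2)(0.21)² = 0.15288 kg m²; centre at d = 0.12 + 0.21 = 0.33 m, so I = I_cm + Md² gives I = 0.15288 + (5.2)(0.33)² = 0.71916 kg m².
Thin rod: I_cm = (1/12)ML² = (1/12)(3.6)(1.4)² = 0.588 kg m²; centre at d = 0.12 + 0.21 + 0.21 + 0.7 = 1.24 m, so I = I_cm + Md² gives I = 0.588 + (3.6)(1.24)² = 6.1234 kg m².
Total I = 0.02736 + 0.71916 + 6.1234 = 6.8699 kg m².

6.87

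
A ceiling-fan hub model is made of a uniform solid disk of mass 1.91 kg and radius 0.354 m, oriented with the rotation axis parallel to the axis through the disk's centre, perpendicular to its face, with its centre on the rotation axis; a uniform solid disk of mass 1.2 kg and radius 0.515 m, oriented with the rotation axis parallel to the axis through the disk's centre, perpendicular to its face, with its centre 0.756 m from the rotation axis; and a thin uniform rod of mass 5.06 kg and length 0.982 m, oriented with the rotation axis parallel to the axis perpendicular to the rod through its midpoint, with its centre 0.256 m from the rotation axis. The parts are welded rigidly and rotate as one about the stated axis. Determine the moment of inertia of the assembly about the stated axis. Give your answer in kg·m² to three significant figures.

Solid disk: I_cm = (1/2)MR² = (1/2)(1.91)(0.354)² = 0.11968 kg·m²; axis through the centre, so I = 0.11968 kg·m².
Solid disk: I_cm = (1/2)MR² = (1/2)(1.2)(0.515)² = 0.15913 kg·m²; centre at d = 0.756 m, so the parallel axis theorem gives I = 0.15913 + (1.2)(0.756)² = 0.84498 kg·m².
Thin rod: I_cm = (1/12)ML² = (1/12)(5.06)(0.982)² = 0.40662 kg·m²; centre at d = 0.256 m, so the parallel axis theorem gives I = 0.40662 + (5.06)(0.256)² = 0.73824 kg·m².
Total I = 0.11968 + 0.84498 + 0.73824 = 1.7029 kg·m².

1.70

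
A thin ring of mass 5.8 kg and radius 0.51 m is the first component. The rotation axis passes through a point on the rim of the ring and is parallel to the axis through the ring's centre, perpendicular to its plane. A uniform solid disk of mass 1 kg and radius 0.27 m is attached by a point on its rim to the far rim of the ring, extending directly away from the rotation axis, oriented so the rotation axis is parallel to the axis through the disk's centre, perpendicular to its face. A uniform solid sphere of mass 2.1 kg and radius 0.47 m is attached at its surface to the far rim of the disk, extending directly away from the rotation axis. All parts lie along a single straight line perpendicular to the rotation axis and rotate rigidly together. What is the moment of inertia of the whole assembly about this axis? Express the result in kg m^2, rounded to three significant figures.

Thin ring: I_cm = MR² = (5.8)(0.51)² = 1.5086 kg m^2; centre at d = 0.51 m, so I = I_cm + Md² gives I = 1.5086 + (5.8)(0.51)² = 3.0172 kg m^2.
Solid disk: I_cm = (1/2)MR² = (1/2)(1)(0.27)² = 0.03645 kg m^2; centre at d = 0.51 + 0.51 + 0.27 = 1.29 m, so I = I_cm + Md² gives I = 0.03645 + (1)(1.29)² = 1.7006 kg m^2.
Solid sphere: I_cm = (2/5)MR² = (2/5)(2.1)(0.47)² = 0.18556 kg m^2; centre at d = 0.51 + 0.51 + 0.27 + 0.27 + 0.47 = 2.03 m, so I = I_cm + Md² gives I = 0.18556 + (2.1)(2.03)² = 8.8394 kg m^2.
Total I = 3.0172 + 1.7006 + 8.8394 = 13.557 kg m^2.

13.6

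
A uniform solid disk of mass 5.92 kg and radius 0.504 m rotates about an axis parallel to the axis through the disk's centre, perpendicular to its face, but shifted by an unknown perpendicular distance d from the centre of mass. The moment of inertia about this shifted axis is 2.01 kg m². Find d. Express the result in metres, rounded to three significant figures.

0.461

About the centre-of-mass axis, I_cm = (1/2)MR² = (1/2)(5.92)(0.504)² = 0.75189 kg m².
Parallel axis theorem: I = I_cm + Md², so Md² = 2.01 − 0.75189 = 1.2581 kg m².
d = √(1.2581 / 5.92) = 0.461 m.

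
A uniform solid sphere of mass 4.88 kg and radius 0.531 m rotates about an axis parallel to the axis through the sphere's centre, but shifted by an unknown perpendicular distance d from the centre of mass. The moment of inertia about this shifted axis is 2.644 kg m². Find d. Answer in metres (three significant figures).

About the centre-of-mass axis, I_cm = (2/5)MR² = (2/5)(4.88)(0.531)² = 0.55039 kg m².
Parallel axis theorem: I = I_cm + Md², so Md² = 2.644 − 0.55039 = 2.0936 kg m².
d = √(2.0936 / 4.88) = 0.655 m.

0.655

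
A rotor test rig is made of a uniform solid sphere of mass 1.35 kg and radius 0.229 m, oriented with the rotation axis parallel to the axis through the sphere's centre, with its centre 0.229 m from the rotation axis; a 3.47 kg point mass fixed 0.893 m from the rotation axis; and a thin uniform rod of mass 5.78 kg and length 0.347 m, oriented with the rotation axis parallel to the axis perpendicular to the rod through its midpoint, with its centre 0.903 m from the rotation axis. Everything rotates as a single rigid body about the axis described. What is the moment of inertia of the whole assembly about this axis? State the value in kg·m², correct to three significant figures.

7.64

Solid sphere: I_cm = (2/5)MR² = (2/5)(1.35)(0.229)² = 0.028318 kg·m²; centre at d = 0.229 m, so the parallel axis theorem gives I = 0.028318 + (1.35)(0.229)² = 0.099113 kg·m².
Point mass: I_cm = 0; centre at d = 0.893 m, so the parallel axis theorem gives I = 0 + (3.47)(0.893)² = 2.7671 kg·m².
Thin rod: I_cm = (1/12)ML² = (1/12)(5.78)(0.347)² = 0.057997 kg·m²; centre at d = 0.903 m, so the parallel axis theorem gives I = 0.057997 + (5.78)(0.903)² = 4.7711 kg·m².
Total I = 0.099113 + 2.7671 + 4.7711 = 7.6373 kg·m².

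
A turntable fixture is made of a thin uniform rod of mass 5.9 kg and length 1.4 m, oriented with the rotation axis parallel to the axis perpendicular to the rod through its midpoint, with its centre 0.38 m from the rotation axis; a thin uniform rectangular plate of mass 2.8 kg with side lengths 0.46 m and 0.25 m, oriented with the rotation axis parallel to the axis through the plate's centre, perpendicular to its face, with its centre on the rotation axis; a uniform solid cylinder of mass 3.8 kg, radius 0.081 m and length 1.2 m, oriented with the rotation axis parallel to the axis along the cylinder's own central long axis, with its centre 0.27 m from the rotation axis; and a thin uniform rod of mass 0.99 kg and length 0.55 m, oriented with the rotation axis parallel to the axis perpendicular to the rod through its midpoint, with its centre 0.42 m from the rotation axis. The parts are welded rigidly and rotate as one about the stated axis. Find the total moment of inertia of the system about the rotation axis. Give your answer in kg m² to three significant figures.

2.37

Thin rod: I_cm = (1/12)ML² = (1/12)(5.9)(1.4)² = 0.96367 kg m²; centre at d = 0.38 m, so I = I_cm + Md² gives I = 0.96367 + (5.9)(0.38)² = 1.8156 kg m².
Rectangular plate: I_cm = (1/12)M(a²+b²) = (1/12)(2.8)[(0.46)² + (0.25)²] = 0.063957 kg m²; axis through the centre, so I = 0.063957 kg m².
Solid cylinder: I_cm = (1/2)MR² = (1/2)(3.8)(0.081)² = 0.012466 kg m²; centre at d = 0.27 m, so I = I_cm + Md² gives I = 0.012466 + (3.8)(0.27)² = 0.28949 kg m².
Thin rod: I_cm = (1/12)ML² = (1/12)(0.99)(0.55)² = 0.024956 kg m²; centre at d = 0.42 m, so I = I_cm + Md² gives I = 0.024956 + (0.99)(0.42)² = 0.19959 kg m².
Total I = 1.8156 + 0.063957 + 0.28949 + 0.19959 = 2.3687 kg m².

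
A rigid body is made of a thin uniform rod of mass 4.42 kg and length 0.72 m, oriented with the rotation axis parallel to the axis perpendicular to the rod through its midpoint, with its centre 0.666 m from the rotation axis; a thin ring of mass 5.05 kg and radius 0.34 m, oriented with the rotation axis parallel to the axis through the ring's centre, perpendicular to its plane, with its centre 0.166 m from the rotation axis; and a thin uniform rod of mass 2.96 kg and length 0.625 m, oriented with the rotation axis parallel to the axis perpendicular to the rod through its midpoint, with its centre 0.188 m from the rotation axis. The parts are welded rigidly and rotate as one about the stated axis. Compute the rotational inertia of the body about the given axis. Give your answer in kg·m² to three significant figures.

Thin rod: I_cm = (1/12)ML² = (1/12)(4.42)(0.72)² = 0.19094 kg·m²; centre at d = 0.666 m, so the parallel axis theorem gives I = 0.19094 + (4.42)(0.666)² = 2.1515 kg·m².
Thin ring: I_cm = MR² = (5.05)(0.34)² = 0.58378 kg·m²; centre at d = 0.166 m, so the parallel axis theorem gives I = 0.58378 + (5.05)(0.166)² = 0.72294 kg·m².
Thin rod: I_cm = (1/12)ML² = (1/12)(2.96)(0.625)² = 0.096354 kg·m²; centre at d = 0.188 m, so the parallel axis theorem gives I = 0.096354 + (2.96)(0.188)² = 0.20097 kg·m².
Total I = 2.1515 + 0.72294 + 0.20097 = 3.0754 kg·m².

3.08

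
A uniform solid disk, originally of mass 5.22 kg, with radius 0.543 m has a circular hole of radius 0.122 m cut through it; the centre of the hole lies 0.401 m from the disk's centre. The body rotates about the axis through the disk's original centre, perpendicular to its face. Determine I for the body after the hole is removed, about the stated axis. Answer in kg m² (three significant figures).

0.725

Unpierced body about its centre: I₀ = (1/2)MR² = (1/2)(5.22)(0.543)² = 0.76956 kg m².
The removed disk has mass m = M·(r/R)² = (5.22)(0.122/0.543)² = 0.26351 kg (same uniform areal density).
Its moment of inertia about the rotation axis (parallel-axis theorem): I_hole = (1/2)mr² + md² = (1/2)(0.26351)(0.122)² + (0.26351)(0.401)² = 0.044333 kg m².
Treating the hole as negative mass, I = I₀ − I_hole = 0.76956 − 0.044333 = 0.72522 kg m².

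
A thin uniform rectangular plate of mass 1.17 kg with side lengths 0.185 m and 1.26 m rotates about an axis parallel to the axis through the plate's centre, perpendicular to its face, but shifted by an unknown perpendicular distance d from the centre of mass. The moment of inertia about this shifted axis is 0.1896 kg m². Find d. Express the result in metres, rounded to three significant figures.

About the centre-of-mass axis, I_cm = (1/12)M(a²+b²) = (1/12)(1.17)[(0.185)² + (1.26)²] = 0.15813 kg m².
Parallel axis theorem: I = I_cm + Md², so Md² = 0.1896 − 0.15813 = 0.031472 kg m².
d = √(0.031472 / 1.17) = 0.16401 m.

0.164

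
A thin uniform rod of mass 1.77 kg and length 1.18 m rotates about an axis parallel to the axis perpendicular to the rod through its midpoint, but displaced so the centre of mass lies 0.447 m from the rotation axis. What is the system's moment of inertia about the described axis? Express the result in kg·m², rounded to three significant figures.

0.559

I_cm = (1/12)ML² = (1/12)(1.77)(1.18)² = 0.20538 kg·m²; centre at d = 0.447 m, so I = I_cm + Md² gives I = 0.20538 + (1.77)(0.447)² = 0.55904 kg·m².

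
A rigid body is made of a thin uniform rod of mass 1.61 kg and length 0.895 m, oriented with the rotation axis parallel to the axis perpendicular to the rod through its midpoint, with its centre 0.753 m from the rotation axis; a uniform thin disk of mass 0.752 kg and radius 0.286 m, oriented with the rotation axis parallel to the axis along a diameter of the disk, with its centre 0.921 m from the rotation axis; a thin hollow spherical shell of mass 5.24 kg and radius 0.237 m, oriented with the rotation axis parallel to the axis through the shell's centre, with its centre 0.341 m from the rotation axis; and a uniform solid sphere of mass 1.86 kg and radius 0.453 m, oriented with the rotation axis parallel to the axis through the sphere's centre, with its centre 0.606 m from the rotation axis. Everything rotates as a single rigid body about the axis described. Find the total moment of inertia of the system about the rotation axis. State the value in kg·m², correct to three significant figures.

3.31

Thin rod: I_cm = (1/12)ML² = (1/12)(1.61)(0.895)² = 0.10747 kg·m²; centre at d = 0.753 m, so the parallel axis theorem gives I = 0.10747 + (1.61)(0.753)² = 1.0204 kg·m².
Thin disk: I_cm = (1/4)MR² = (1/4)(0.752)(0.286)² = 0.015378 kg·m²; centre at d = 0.921 m, so the parallel axis theorem gives I = 0.015378 + (0.752)(0.921)² = 0.65325 kg·m².
Spherical shell: I_cm = (2/3)MR² = (2/3)(5.24)(0.237)² = 0.19622 kg·m²; centre at d = 0.341 m, so the parallel axis theorem gives I = 0.19622 + (5.24)(0.341)² = 0.80553 kg·m².
Solid sphere: I_cm = (2/5)MR² = (2/5)(1.86)(0.453)² = 0.15268 kg·m²; centre at d = 0.606 m, so the parallel axis theorem gives I = 0.15268 + (1.86)(0.606)² = 0.83573 kg·m².
Total I = 1.0204 + 0.65325 + 0.80553 + 0.83573 = 3.3149 kg·m².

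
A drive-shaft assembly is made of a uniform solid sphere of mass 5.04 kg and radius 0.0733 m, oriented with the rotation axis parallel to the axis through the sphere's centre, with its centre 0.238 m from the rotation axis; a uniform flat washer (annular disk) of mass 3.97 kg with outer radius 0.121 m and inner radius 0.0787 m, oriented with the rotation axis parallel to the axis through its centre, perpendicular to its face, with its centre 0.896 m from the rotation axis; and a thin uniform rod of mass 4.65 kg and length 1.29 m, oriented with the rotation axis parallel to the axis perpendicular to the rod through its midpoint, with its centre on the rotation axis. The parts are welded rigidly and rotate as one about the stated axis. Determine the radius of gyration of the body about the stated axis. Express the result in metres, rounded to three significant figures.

Solid sphere: I_cm = (2/5)MR² = (2/5)(5.04)(0.0733)² = 0.010832 kg m^2; centre at d = 0.238 m, so the parallel axis theorem gives I = 0.010832 + (5.04)(0.238)² = 0.29632 kg m^2.
Annular disk: I_cm = (1/2)M(R²+r²) = (1/2)(3.97)[(0.121)² + (0.0787)²] = 0.041357 kg m^2; centre at d = 0.896 m, so the parallel axis theorem gives I = 0.041357 + (3.97)(0.896)² = 3.2285 kg m^2.
Thin rod: I_cm = (1/12)ML² = (1/12)(4.65)(1.29)² = 0.64484 kg m^2; axis through the centre, so I = 0.64484 kg m^2.
Total I = 4.1697 kg m^2; total mass M = 13.66 kg.
k = √(I/M) = √(4.1697/13.66) = 0.55249 m.

0.552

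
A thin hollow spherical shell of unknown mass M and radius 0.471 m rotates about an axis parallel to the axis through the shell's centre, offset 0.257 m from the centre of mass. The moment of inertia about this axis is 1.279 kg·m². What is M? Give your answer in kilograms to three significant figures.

5.98

I = I_cm + Md² = (2/3)MR² + Md² = M·[0.666667·(0.471)² + (0.257)²] = M·0.21394.
So M = 1.279 / 0.21394 = 5.9782 kg.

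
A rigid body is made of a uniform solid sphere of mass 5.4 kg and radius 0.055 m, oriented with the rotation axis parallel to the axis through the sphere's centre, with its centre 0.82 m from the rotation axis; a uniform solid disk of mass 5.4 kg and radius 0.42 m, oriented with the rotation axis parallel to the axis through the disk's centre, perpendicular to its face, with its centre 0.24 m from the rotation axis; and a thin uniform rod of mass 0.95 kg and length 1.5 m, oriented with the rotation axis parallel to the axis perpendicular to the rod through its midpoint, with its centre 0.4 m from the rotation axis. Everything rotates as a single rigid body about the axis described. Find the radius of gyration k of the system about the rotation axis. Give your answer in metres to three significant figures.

0.636

Solid sphere: I_cm = (2/5)MR² = (2/5)(5.4)(0.055)² = 0.006534 kg m²; centre at d = 0.82 m, so I = I_cm + Md² gives I = 0.006534 + (5.4)(0.82)² = 3.6375 kg m².
Solid disk: I_cm = (1/2)MR² = (1/2)(5.4)(0.42)² = 0.47628 kg m²; centre at d = 0.24 m, so I = I_cm + Md² gives I = 0.47628 + (5.4)(0.24)² = 0.78732 kg m².
Thin rod: I_cm = (1/12)ML² = (1/12)(0.95)(1.5)² = 0.17812 kg m²; centre at d = 0.4 m, so I = I_cm + Md² gives I = 0.17812 + (0.95)(0.4)² = 0.33013 kg m².
Total I = 4.7549 kg m²; total mass M = 11.75 kg.
k = √(I/M) = √(4.7549/11.75) = 0.63614 m.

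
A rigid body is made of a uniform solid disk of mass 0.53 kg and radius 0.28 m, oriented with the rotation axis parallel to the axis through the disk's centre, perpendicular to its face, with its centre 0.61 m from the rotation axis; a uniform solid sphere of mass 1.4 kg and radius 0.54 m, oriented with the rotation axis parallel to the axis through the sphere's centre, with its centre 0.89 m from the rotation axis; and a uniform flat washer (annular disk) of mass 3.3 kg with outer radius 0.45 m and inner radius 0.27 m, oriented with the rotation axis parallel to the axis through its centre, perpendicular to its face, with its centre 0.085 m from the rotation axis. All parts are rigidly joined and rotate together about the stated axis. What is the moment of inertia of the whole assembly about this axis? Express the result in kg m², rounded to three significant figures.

Solid disk: I_cm = (1/2)MR² = (1/2)(0.53)(0.28)² = 0.020776 kg m²; centre at d = 0.61 m, so the parallel axis theorem gives I = 0.020776 + (0.53)(0.61)² = 0.21799 kg m².
Solid sphere: I_cm = (2/5)MR² = (2/5)(1.4)(0.54)² = 0.1633 kg m²; centre at d = 0.89 m, so the parallel axis theorem gives I = 0.1633 + (1.4)(0.89)² = 1.2722 kg m².
Annular disk: I_cm = (1/2)M(R²+r²) = (1/2)(3.3)[(0.45)² + (0.27)²] = 0.45441 kg m²; centre at d = 0.085 m, so the parallel axis theorem gives I = 0.45441 + (3.3)(0.085)² = 0.47825 kg m².
Total I = 0.21799 + 1.2722 + 0.47825 = 1.9685 kg m².

1.97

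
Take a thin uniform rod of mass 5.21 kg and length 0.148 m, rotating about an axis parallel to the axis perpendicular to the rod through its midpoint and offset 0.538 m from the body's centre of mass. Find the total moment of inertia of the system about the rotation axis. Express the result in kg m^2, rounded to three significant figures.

1.52

I_cm = (1/12)ML² = (1/12)(5.21)(0.148)² = 0.00951 kg m^2; centre at d = 0.538 m, so the parallel axis theorem gives I = 0.00951 + (5.21)(0.538)² = 1.5175 kg m^2.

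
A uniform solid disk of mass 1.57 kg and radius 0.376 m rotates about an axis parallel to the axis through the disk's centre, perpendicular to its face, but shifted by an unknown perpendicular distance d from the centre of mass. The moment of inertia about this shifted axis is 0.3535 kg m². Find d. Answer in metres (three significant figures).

About the centre-of-mass axis, I_cm = (1/2)MR² = (1/2)(1.57)(0.376)² = 0.11098 kg m².
Parallel axis theorem: I = I_cm + Md², so Md² = 0.3535 − 0.11098 = 0.24252 kg m².
d = √(0.24252 / 1.57) = 0.39303 m.

0.393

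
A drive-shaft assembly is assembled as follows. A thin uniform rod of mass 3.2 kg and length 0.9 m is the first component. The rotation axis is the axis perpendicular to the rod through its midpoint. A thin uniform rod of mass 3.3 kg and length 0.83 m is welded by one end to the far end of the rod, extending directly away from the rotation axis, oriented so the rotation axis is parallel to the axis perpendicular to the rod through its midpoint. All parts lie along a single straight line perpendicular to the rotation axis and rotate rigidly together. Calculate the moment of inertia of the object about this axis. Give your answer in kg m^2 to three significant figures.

Thin rod: I_cm = (1/12)ML² = (1/12)(3.2)(0.9)² = 0.216 kg m^2; axis through the centre, so I = 0.216 kg m^2.
Thin rod: I_cm = (1/12)ML² = (1/12)(3.3)(0.83)² = 0.18945 kg m^2; centre at d = 0.45 + 0.415 = 0.865 m, so the parallel axis theorem gives I = 0.18945 + (3.3)(0.865)² = 2.6586 kg m^2.
Total I = 0.216 + 2.6586 = 2.8746 kg m^2.

2.87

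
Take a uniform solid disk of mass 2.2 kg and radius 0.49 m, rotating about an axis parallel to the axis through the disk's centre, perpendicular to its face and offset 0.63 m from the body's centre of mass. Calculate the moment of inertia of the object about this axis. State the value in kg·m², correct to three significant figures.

1.14

I_cm = (1/2)MR² = (1/2)(2.2)(0.49)² = 0.26411 kg·m²; centre at d = 0.63 m, so I = I_cm + Md² gives I = 0.26411 + (2.2)(0.63)² = 1.1373 kg·m².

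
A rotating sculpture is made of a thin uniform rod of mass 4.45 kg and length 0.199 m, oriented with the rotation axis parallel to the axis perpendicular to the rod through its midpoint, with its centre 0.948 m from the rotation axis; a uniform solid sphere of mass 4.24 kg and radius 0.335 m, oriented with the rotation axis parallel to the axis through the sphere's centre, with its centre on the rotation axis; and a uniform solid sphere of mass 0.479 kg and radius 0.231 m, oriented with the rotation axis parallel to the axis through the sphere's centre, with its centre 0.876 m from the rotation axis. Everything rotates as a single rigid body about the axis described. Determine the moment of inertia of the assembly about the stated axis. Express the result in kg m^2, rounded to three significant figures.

Thin rod: I_cm = (1/12)ML² = (1/12)(4.45)(0.199)² = 0.014685 kg m^2; centre at d = 0.948 m, so I = I_cm + Md² gives I = 0.014685 + (4.45)(0.948)² = 4.0139 kg m^2.
Solid sphere: I_cm = (2/5)MR² = (2/5)(4.24)(0.335)² = 0.19033 kg m^2; axis through the centre, so I = 0.19033 kg m^2.
Solid sphere: I_cm = (2/5)MR² = (2/5)(0.479)(0.231)² = 0.010224 kg m^2; centre at d = 0.876 m, so I = I_cm + Md² gives I = 0.010224 + (0.479)(0.876)² = 0.3778 kg m^2.
Total I = 4.0139 + 0.19033 + 0.3778 = 4.582 kg m^2.

4.58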